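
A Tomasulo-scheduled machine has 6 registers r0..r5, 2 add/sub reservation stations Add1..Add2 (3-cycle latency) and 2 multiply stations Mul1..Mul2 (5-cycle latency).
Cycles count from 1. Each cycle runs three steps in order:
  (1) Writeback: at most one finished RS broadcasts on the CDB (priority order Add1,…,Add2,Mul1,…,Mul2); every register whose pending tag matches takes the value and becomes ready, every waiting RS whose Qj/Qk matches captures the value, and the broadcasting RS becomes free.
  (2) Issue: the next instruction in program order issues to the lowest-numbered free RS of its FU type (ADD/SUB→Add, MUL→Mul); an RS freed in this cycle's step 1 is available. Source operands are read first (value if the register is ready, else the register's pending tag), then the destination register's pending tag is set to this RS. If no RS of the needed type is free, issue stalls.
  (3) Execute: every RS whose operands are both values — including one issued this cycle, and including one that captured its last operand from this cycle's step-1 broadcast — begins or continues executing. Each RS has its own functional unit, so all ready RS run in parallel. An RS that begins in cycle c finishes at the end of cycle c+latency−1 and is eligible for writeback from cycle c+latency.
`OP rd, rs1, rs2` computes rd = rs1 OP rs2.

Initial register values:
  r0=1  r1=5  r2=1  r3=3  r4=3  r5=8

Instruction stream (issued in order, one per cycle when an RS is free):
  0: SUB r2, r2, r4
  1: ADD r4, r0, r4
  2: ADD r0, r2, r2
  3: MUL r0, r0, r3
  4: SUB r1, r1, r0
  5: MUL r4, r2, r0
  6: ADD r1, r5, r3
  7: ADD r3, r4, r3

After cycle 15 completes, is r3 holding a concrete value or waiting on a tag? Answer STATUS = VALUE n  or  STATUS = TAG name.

c1: issue SUB r2<-Add1 | r0:1,r1:5,r2:Add1,r3:3,r4:3,r5:8
c2: issue ADD r4<-Add2 | r0:1,r1:5,r2:Add1,r3:3,r4:Add2,r5:8
c3: stall | r0:1,r1:5,r2:Add1,r3:3,r4:Add2,r5:8
c4: CDB Add1=-2; issue ADD r0<-Add1 | r0:Add1,r1:5,r2:-2,r3:3,r4:Add2,r5:8
c5: CDB Add2=4; issue MUL r0<-Mul1 | r0:Mul1,r1:5,r2:-2,r3:3,r4:4,r5:8
c6: issue SUB r1<-Add2 | r0:Mul1,r1:Add2,r2:-2,r3:3,r4:4,r5:8
c7: CDB Add1=-4; issue MUL r4<-Mul2 | r0:Mul1,r1:Add2,r2:-2,r3:3,r4:Mul2,r5:8
c8: issue ADD r1<-Add1 | r0:Mul1,r1:Add1,r2:-2,r3:3,r4:Mul2,r5:8
c9: stall | r0:Mul1,r1:Add1,r2:-2,r3:3,r4:Mul2,r5:8
c10: stall | r0:Mul1,r1:Add1,r2:-2,r3:3,r4:Mul2,r5:8
c11: CDB Add1=11; issue ADD r3<-Add1 | r0:Mul1,r1:11,r2:-2,r3:Add1,r4:Mul2,r5:8
c12: CDB Mul1=-12 | r0:-12,r1:11,r2:-2,r3:Add1,r4:Mul2,r5:8
c13: - | r0:-12,r1:11,r2:-2,r3:Add1,r4:Mul2,r5:8
c14: - | r0:-12,r1:11,r2:-2,r3:Add1,r4:Mul2,r5:8
c15: CDB Add2=17 | r0:-12,r1:11,r2:-2,r3:Add1,r4:Mul2,r5:8

STATUS = TAG Add1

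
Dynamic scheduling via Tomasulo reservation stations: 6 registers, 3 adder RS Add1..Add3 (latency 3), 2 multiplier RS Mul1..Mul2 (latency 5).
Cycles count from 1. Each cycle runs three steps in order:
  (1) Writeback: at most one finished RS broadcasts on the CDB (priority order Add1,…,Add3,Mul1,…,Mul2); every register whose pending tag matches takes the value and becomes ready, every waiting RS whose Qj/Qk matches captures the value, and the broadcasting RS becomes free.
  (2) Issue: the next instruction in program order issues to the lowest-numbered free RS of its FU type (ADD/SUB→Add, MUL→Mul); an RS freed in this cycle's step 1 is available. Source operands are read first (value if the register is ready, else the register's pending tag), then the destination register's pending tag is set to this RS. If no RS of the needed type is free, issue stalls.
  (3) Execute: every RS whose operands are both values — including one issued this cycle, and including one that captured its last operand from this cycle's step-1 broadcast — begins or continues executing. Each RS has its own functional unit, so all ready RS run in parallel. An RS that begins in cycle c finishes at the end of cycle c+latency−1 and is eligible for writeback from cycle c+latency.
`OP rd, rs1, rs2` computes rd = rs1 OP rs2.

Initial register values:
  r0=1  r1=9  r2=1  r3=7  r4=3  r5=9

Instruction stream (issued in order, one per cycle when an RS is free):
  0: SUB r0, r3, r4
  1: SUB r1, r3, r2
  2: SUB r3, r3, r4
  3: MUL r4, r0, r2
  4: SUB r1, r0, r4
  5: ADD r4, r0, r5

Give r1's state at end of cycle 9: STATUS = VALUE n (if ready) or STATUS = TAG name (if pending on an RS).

STATUS = TAG Add1

c1: issue SUB r0<-Add1 | r0:Add1,r1:9,r2:1,r3:7,r4:3,r5:9
c2: issue SUB r1<-Add2 | r0:Add1,r1:Add2,r2:1,r3:7,r4:3,r5:9
c3: issue SUB r3<-Add3 | r0:Add1,r1:Add2,r2:1,r3:Add3,r4:3,r5:9
c4: CDB Add1=4; issue MUL r4<-Mul1 | r0:4,r1:Add2,r2:1,r3:Add3,r4:Mul1,r5:9
c5: CDB Add2=6; issue SUB r1<-Add1 | r0:4,r1:Add1,r2:1,r3:Add3,r4:Mul1,r5:9
c6: CDB Add3=4; issue ADD r4<-Add2 | r0:4,r1:Add1,r2:1,r3:4,r4:Add2,r5:9
c7: - | r0:4,r1:Add1,r2:1,r3:4,r4:Add2,r5:9
c8: - | r0:4,r1:Add1,r2:1,r3:4,r4:Add2,r5:9
c9: CDB Add2=13 | r0:4,r1:Add1,r2:1,r3:4,r4:13,r5:9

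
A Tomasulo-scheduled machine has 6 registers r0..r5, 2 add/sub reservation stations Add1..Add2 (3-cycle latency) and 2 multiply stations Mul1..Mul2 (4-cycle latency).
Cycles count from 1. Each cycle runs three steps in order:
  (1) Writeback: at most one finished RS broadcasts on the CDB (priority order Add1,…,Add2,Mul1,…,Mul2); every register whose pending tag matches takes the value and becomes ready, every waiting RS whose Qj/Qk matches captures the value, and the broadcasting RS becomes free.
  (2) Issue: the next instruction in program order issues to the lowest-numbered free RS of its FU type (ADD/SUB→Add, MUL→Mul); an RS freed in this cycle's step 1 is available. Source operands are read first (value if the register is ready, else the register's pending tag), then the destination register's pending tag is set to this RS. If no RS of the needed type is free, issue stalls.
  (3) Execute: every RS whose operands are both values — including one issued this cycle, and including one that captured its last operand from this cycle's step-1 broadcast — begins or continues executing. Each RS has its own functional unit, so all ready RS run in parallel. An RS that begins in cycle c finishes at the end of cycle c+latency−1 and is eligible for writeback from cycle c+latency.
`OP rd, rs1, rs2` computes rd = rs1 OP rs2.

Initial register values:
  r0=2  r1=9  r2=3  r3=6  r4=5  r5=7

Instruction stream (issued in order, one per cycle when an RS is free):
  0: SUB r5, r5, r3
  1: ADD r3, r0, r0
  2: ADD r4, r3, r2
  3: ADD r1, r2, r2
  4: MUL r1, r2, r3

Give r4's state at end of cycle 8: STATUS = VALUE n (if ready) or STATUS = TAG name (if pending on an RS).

cycle 1: issue SUB r5<-Add1 // r0:2,r1:9,r2:3,r3:6,r4:5,r5:Add1
cycle 2: issue ADD r3<-Add2 // r0:2,r1:9,r2:3,r3:Add2,r4:5,r5:Add1
cycle 3: stall // r0:2,r1:9,r2:3,r3:Add2,r4:5,r5:Add1
cycle 4: CDB Add1=1; issue ADD r4<-Add1 // r0:2,r1:9,r2:3,r3:Add2,r4:Add1,r5:1
cycle 5: CDB Add2=4; issue ADD r1<-Add2 // r0:2,r1:Add2,r2:3,r3:4,r4:Add1,r5:1
cycle 6: issue MUL r1<-Mul1 // r0:2,r1:Mul1,r2:3,r3:4,r4:Add1,r5:1
cycle 7: - // r0:2,r1:Mul1,r2:3,r3:4,r4:Add1,r5:1
cycle 8: CDB Add1=7 // r0:2,r1:Mul1,r2:3,r3:4,r4:7,r5:1

STATUS = VALUE 7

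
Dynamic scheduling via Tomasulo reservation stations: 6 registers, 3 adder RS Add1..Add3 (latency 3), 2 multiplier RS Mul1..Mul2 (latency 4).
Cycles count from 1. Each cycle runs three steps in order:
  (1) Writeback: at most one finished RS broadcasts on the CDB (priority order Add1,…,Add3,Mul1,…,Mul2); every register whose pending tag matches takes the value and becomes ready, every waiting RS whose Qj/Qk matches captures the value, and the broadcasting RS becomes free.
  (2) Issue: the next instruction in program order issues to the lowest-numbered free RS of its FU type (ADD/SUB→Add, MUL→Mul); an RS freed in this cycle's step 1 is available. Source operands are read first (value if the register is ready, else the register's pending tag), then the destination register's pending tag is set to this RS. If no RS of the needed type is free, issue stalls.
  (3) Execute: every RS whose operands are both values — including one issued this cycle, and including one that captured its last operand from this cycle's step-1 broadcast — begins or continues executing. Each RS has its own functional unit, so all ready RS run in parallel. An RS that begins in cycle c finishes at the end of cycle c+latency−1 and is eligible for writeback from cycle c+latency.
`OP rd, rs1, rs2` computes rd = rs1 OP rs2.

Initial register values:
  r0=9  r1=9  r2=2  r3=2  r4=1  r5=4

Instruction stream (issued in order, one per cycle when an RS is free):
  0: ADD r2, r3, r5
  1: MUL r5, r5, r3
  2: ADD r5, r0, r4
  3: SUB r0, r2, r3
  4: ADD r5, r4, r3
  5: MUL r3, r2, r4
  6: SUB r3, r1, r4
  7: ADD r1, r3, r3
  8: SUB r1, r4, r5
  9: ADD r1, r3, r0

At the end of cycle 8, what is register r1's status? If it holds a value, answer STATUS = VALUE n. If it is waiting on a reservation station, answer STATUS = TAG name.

STATUS = TAG Add2

c1: issue ADD r2<-Add1 | r0:9,r1:9,r2:Add1,r3:2,r4:1,r5:4
c2: issue MUL r5<-Mul1 | r0:9,r1:9,r2:Add1,r3:2,r4:1,r5:Mul1
c3: issue ADD r5<-Add2 | r0:9,r1:9,r2:Add1,r3:2,r4:1,r5:Add2
c4: CDB Add1=6; issue SUB r0<-Add1 | r0:Add1,r1:9,r2:6,r3:2,r4:1,r5:Add2
c5: issue ADD r5<-Add3 | r0:Add1,r1:9,r2:6,r3:2,r4:1,r5:Add3
c6: CDB Add2=10; issue MUL r3<-Mul2 | r0:Add1,r1:9,r2:6,r3:Mul2,r4:1,r5:Add3
c7: CDB Add1=4; issue SUB r3<-Add1 | r0:4,r1:9,r2:6,r3:Add1,r4:1,r5:Add3
c8: CDB Add3=3; issue ADD r1<-Add2 | r0:4,r1:Add2,r2:6,r3:Add1,r4:1,r5:3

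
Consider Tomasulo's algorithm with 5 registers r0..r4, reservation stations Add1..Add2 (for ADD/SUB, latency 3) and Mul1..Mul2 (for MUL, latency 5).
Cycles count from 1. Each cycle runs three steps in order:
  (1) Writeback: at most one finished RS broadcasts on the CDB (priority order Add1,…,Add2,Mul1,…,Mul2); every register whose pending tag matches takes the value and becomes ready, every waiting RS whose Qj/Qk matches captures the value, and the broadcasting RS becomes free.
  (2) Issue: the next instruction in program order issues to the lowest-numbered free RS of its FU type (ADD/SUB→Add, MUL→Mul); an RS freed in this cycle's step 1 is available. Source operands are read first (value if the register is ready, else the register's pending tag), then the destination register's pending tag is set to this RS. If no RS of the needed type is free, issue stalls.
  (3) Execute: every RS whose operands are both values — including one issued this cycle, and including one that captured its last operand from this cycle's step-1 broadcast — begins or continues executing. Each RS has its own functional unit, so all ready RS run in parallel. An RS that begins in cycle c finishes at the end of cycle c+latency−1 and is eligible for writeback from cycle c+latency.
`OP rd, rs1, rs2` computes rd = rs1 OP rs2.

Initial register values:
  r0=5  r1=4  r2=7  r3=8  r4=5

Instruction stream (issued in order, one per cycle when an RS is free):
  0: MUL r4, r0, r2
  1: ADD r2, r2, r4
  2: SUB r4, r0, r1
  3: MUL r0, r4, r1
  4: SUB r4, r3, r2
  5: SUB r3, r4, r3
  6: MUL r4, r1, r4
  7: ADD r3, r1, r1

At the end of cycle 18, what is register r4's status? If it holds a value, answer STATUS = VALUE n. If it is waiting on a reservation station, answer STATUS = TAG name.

  c1: issue MUL r4<-Mul1  regs: r0:5,r1:4,r2:7,r3:8,r4:Mul1
  c2: issue ADD r2<-Add1  regs: r0:5,r1:4,r2:Add1,r3:8,r4:Mul1
  c3: issue SUB r4<-Add2  regs: r0:5,r1:4,r2:Add1,r3:8,r4:Add2
  c4: issue MUL r0<-Mul2  regs: r0:Mul2,r1:4,r2:Add1,r3:8,r4:Add2
  c5: stall  regs: r0:Mul2,r1:4,r2:Add1,r3:8,r4:Add2
  c6: CDB Add2=1; issue SUB r4<-Add2  regs: r0:Mul2,r1:4,r2:Add1,r3:8,r4:Add2
  c7: CDB Mul1=35; stall  regs: r0:Mul2,r1:4,r2:Add1,r3:8,r4:Add2
  c8: stall  regs: r0:Mul2,r1:4,r2:Add1,r3:8,r4:Add2
  c9: stall  regs: r0:Mul2,r1:4,r2:Add1,r3:8,r4:Add2
  c10: CDB Add1=42; issue SUB r3<-Add1  regs: r0:Mul2,r1:4,r2:42,r3:Add1,r4:Add2
  c11: CDB Mul2=4; issue MUL r4<-Mul1  regs: r0:4,r1:4,r2:42,r3:Add1,r4:Mul1
  c12: stall  regs: r0:4,r1:4,r2:42,r3:Add1,r4:Mul1
  c13: CDB Add2=-34; issue ADD r3<-Add2  regs: r0:4,r1:4,r2:42,r3:Add2,r4:Mul1
  c14: -  regs: r0:4,r1:4,r2:42,r3:Add2,r4:Mul1
  c15: -  regs: r0:4,r1:4,r2:42,r3:Add2,r4:Mul1
  c16: CDB Add1=-42  regs: r0:4,r1:4,r2:42,r3:Add2,r4:Mul1
  c17: CDB Add2=8  regs: r0:4,r1:4,r2:42,r3:8,r4:Mul1
  c18: CDB Mul1=-136  regs: r0:4,r1:4,r2:42,r3:8,r4:-136

STATUS = VALUE -136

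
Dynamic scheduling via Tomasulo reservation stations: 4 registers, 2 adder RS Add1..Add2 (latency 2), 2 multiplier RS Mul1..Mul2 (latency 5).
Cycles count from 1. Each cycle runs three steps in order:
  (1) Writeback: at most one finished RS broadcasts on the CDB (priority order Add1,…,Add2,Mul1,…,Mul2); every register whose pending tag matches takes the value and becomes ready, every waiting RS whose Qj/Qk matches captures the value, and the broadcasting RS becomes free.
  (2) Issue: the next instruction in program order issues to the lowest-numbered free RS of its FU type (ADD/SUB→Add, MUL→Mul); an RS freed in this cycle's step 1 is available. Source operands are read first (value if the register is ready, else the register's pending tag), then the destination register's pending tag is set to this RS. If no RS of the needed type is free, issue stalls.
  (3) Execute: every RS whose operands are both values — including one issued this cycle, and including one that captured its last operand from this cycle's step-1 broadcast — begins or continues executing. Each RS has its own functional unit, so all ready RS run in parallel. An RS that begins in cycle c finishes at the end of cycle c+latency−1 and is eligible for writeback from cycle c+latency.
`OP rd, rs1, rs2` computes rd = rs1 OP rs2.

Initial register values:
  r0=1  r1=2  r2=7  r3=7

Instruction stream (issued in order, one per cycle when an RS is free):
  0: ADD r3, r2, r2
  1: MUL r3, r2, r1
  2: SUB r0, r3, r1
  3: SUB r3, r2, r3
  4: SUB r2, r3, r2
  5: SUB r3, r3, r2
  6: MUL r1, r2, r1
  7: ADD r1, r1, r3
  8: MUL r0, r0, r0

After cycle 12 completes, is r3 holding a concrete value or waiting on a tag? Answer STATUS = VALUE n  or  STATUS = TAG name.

  c1: issue ADD r3<-Add1  regs: r0:1,r1:2,r2:7,r3:Add1
  c2: issue MUL r3<-Mul1  regs: r0:1,r1:2,r2:7,r3:Mul1
  c3: CDB Add1=14; issue SUB r0<-Add1  regs: r0:Add1,r1:2,r2:7,r3:Mul1
  c4: issue SUB r3<-Add2  regs: r0:Add1,r1:2,r2:7,r3:Add2
  c5: stall  regs: r0:Add1,r1:2,r2:7,r3:Add2
  c6: stall  regs: r0:Add1,r1:2,r2:7,r3:Add2
  c7: CDB Mul1=14; stall  regs: r0:Add1,r1:2,r2:7,r3:Add2
  c8: stall  regs: r0:Add1,r1:2,r2:7,r3:Add2
  c9: CDB Add1=12; issue SUB r2<-Add1  regs: r0:12,r1:2,r2:Add1,r3:Add2
  c10: CDB Add2=-7; issue SUB r3<-Add2  regs: r0:12,r1:2,r2:Add1,r3:Add2
  c11: issue MUL r1<-Mul1  regs: r0:12,r1:Mul1,r2:Add1,r3:Add2
  c12: CDB Add1=-14; issue ADD r1<-Add1  regs: r0:12,r1:Add1,r2:-14,r3:Add2

STATUS = TAG Add2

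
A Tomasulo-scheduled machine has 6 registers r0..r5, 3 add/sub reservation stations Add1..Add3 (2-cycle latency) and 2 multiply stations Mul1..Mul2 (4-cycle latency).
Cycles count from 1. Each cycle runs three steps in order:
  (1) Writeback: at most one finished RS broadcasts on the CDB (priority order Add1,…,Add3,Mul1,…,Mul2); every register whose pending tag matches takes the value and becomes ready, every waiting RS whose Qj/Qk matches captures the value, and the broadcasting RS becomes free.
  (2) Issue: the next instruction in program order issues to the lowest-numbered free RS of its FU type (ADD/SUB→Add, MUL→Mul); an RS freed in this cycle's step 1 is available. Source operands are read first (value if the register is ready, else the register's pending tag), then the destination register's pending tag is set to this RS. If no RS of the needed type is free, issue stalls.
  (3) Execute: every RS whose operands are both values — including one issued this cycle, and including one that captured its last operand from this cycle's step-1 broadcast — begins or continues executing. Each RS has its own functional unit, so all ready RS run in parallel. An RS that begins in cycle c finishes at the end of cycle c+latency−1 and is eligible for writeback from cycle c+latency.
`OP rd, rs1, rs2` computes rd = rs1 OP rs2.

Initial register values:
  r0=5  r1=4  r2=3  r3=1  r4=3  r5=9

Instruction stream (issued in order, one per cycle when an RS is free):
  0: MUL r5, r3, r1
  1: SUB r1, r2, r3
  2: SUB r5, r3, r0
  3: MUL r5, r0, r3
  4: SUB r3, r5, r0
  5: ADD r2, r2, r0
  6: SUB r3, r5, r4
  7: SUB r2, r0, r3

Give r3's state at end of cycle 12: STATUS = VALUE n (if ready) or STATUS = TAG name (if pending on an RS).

  c1: issue MUL r5<-Mul1  regs: r0:5,r1:4,r2:3,r3:1,r4:3,r5:Mul1
  c2: issue SUB r1<-Add1  regs: r0:5,r1:Add1,r2:3,r3:1,r4:3,r5:Mul1
  c3: issue SUB r5<-Add2  regs: r0:5,r1:Add1,r2:3,r3:1,r4:3,r5:Add2
  c4: CDB Add1=2; issue MUL r5<-Mul2  regs: r0:5,r1:2,r2:3,r3:1,r4:3,r5:Mul2
  c5: CDB Add2=-4; issue SUB r3<-Add1  regs: r0:5,r1:2,r2:3,r3:Add1,r4:3,r5:Mul2
  c6: CDB Mul1=4; issue ADD r2<-Add2  regs: r0:5,r1:2,r2:Add2,r3:Add1,r4:3,r5:Mul2
  c7: issue SUB r3<-Add3  regs: r0:5,r1:2,r2:Add2,r3:Add3,r4:3,r5:Mul2
  c8: CDB Add2=8; issue SUB r2<-Add2  regs: r0:5,r1:2,r2:Add2,r3:Add3,r4:3,r5:Mul2
  c9: CDB Mul2=5  regs: r0:5,r1:2,r2:Add2,r3:Add3,r4:3,r5:5
  c10: -  regs: r0:5,r1:2,r2:Add2,r3:Add3,r4:3,r5:5
  c11: CDB Add1=0  regs: r0:5,r1:2,r2:Add2,r3:Add3,r4:3,r5:5
  c12: CDB Add3=2  regs: r0:5,r1:2,r2:Add2,r3:2,r4:3,r5:5

STATUS = VALUE 2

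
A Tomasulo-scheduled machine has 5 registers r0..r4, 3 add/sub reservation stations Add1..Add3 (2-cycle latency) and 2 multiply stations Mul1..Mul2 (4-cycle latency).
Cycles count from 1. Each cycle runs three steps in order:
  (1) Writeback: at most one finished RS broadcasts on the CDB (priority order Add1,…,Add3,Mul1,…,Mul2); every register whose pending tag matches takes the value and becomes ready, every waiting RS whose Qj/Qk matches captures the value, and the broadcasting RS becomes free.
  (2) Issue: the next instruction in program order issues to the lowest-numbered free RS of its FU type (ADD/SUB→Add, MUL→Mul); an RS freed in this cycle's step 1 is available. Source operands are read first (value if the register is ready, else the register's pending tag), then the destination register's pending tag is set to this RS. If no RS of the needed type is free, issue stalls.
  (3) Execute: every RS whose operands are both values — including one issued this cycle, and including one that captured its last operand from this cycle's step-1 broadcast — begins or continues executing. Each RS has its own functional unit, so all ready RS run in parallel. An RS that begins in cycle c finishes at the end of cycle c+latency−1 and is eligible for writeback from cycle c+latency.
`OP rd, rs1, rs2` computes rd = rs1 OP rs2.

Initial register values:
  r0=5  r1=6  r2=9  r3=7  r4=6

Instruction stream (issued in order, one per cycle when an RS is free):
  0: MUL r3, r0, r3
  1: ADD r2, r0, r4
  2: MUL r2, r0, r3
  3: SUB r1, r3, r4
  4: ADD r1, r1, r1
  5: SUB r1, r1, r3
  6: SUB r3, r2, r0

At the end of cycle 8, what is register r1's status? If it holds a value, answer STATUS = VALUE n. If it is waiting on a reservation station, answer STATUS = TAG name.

STATUS = TAG Add3

cycle 1: issue MUL r3<-Mul1 // r0:5,r1:6,r2:9,r3:Mul1,r4:6
cycle 2: issue ADD r2<-Add1 // r0:5,r1:6,r2:Add1,r3:Mul1,r4:6
cycle 3: issue MUL r2<-Mul2 // r0:5,r1:6,r2:Mul2,r3:Mul1,r4:6
cycle 4: CDB Add1=11; issue SUB r1<-Add1 // r0:5,r1:Add1,r2:Mul2,r3:Mul1,r4:6
cycle 5: CDB Mul1=35; issue ADD r1<-Add2 // r0:5,r1:Add2,r2:Mul2,r3:35,r4:6
cycle 6: issue SUB r1<-Add3 // r0:5,r1:Add3,r2:Mul2,r3:35,r4:6
cycle 7: CDB Add1=29; issue SUB r3<-Add1 // r0:5,r1:Add3,r2:Mul2,r3:Add1,r4:6
cycle 8: - // r0:5,r1:Add3,r2:Mul2,r3:Add1,r4:6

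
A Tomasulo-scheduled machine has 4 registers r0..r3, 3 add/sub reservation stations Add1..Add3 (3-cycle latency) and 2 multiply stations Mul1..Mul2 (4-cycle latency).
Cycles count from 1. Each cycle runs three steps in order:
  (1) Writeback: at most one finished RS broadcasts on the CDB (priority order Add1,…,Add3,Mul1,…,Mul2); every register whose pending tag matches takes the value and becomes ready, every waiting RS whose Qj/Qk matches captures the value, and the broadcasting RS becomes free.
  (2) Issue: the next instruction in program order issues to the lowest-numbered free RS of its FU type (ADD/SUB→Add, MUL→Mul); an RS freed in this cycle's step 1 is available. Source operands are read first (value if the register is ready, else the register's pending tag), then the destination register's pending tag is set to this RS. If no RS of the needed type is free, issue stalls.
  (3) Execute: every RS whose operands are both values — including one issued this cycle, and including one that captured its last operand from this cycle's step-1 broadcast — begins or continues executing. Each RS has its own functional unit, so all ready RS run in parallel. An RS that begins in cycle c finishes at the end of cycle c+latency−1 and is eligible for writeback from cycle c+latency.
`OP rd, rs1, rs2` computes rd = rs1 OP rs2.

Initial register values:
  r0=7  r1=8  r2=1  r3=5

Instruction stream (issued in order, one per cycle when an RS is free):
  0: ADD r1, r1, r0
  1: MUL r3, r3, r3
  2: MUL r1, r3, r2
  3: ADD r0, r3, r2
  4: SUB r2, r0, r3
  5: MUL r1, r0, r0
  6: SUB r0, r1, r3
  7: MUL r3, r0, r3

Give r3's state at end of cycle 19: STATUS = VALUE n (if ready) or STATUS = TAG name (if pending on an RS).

STATUS = TAG Mul2

cycle 1: issue ADD r1<-Add1 // r0:7,r1:Add1,r2:1,r3:5
cycle 2: issue MUL r3<-Mul1 // r0:7,r1:Add1,r2:1,r3:Mul1
cycle 3: issue MUL r1<-Mul2 // r0:7,r1:Mul2,r2:1,r3:Mul1
cycle 4: CDB Add1=15; issue ADD r0<-Add1 // r0:Add1,r1:Mul2,r2:1,r3:Mul1
cycle 5: issue SUB r2<-Add2 // r0:Add1,r1:Mul2,r2:Add2,r3:Mul1
cycle 6: CDB Mul1=25; issue MUL r1<-Mul1 // r0:Add1,r1:Mul1,r2:Add2,r3:25
cycle 7: issue SUB r0<-Add3 // r0:Add3,r1:Mul1,r2:Add2,r3:25
cycle 8: stall // r0:Add3,r1:Mul1,r2:Add2,r3:25
cycle 9: CDB Add1=26; stall // r0:Add3,r1:Mul1,r2:Add2,r3:25
cycle 10: CDB Mul2=25; issue MUL r3<-Mul2 // r0:Add3,r1:Mul1,r2:Add2,r3:Mul2
cycle 11: - // r0:Add3,r1:Mul1,r2:Add2,r3:Mul2
cycle 12: CDB Add2=1 // r0:Add3,r1:Mul1,r2:1,r3:Mul2
cycle 13: CDB Mul1=676 // r0:Add3,r1:676,r2:1,r3:Mul2
cycle 14: - // r0:Add3,r1:676,r2:1,r3:Mul2
cycle 15: - // r0:Add3,r1:676,r2:1,r3:Mul2
cycle 16: CDB Add3=651 // r0:651,r1:676,r2:1,r3:Mul2
cycle 17: - // r0:651,r1:676,r2:1,r3:Mul2
cycle 18: - // r0:651,r1:676,r2:1,r3:Mul2
cycle 19: - // r0:651,r1:676,r2:1,r3:Mul2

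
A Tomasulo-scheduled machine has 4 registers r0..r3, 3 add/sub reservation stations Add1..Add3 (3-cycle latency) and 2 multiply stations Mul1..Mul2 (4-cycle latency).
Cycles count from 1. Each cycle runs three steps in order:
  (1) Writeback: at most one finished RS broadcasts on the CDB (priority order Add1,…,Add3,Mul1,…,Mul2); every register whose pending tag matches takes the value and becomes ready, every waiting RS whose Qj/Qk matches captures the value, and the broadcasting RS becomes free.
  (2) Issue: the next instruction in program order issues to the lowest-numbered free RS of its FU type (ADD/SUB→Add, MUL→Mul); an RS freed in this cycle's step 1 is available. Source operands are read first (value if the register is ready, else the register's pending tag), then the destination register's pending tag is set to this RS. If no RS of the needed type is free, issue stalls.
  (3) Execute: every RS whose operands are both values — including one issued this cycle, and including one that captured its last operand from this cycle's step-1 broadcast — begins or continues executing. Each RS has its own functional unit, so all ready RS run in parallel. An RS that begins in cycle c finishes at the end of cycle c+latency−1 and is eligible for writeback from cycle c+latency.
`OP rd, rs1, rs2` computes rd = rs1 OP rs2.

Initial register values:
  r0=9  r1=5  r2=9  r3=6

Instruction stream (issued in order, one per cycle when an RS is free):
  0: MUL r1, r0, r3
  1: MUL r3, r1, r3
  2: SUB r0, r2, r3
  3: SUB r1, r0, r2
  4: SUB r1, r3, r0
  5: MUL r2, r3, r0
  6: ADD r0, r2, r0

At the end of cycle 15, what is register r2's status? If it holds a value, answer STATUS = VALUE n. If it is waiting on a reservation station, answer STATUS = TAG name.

STATUS = TAG Mul1

cycle 1: issue MUL r1<-Mul1 // r0:9,r1:Mul1,r2:9,r3:6
cycle 2: issue MUL r3<-Mul2 // r0:9,r1:Mul1,r2:9,r3:Mul2
cycle 3: issue SUB r0<-Add1 // r0:Add1,r1:Mul1,r2:9,r3:Mul2
cycle 4: issue SUB r1<-Add2 // r0:Add1,r1:Add2,r2:9,r3:Mul2
cycle 5: CDB Mul1=54; issue SUB r1<-Add3 // r0:Add1,r1:Add3,r2:9,r3:Mul2
cycle 6: issue MUL r2<-Mul1 // r0:Add1,r1:Add3,r2:Mul1,r3:Mul2
cycle 7: stall // r0:Add1,r1:Add3,r2:Mul1,r3:Mul2
cycle 8: stall // r0:Add1,r1:Add3,r2:Mul1,r3:Mul2
cycle 9: CDB Mul2=324; stall // r0:Add1,r1:Add3,r2:Mul1,r3:324
cycle 10: stall // r0:Add1,r1:Add3,r2:Mul1,r3:324
cycle 11: stall // r0:Add1,r1:Add3,r2:Mul1,r3:324
cycle 12: CDB Add1=-315; issue ADD r0<-Add1 // r0:Add1,r1:Add3,r2:Mul1,r3:324
cycle 13: - // r0:Add1,r1:Add3,r2:Mul1,r3:324
cycle 14: - // r0:Add1,r1:Add3,r2:Mul1,r3:324
cycle 15: CDB Add2=-324 // r0:Add1,r1:Add3,r2:Mul1,r3:324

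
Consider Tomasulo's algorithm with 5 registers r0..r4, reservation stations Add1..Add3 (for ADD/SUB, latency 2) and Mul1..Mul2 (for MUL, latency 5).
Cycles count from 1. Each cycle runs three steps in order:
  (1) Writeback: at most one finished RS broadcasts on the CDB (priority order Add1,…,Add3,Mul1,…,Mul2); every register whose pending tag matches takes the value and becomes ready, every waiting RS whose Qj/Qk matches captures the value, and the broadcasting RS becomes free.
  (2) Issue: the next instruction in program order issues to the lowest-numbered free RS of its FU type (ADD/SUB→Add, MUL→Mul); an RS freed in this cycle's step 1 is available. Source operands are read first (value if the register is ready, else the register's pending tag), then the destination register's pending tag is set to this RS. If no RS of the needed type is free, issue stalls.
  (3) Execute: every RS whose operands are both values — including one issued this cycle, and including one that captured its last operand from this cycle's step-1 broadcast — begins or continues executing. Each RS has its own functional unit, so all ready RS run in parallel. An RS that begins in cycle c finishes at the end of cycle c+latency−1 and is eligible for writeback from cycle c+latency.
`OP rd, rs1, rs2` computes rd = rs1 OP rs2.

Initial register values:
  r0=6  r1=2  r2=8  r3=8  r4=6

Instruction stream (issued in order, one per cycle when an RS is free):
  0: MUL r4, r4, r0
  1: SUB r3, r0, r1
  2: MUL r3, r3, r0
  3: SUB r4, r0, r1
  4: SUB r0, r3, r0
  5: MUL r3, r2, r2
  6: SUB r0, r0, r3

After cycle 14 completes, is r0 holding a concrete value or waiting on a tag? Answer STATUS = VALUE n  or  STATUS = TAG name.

  c1: issue MUL r4<-Mul1  regs: r0:6,r1:2,r2:8,r3:8,r4:Mul1
  c2: issue SUB r3<-Add1  regs: r0:6,r1:2,r2:8,r3:Add1,r4:Mul1
  c3: issue MUL r3<-Mul2  regs: r0:6,r1:2,r2:8,r3:Mul2,r4:Mul1
  c4: CDB Add1=4; issue SUB r4<-Add1  regs: r0:6,r1:2,r2:8,r3:Mul2,r4:Add1
  c5: issue SUB r0<-Add2  regs: r0:Add2,r1:2,r2:8,r3:Mul2,r4:Add1
  c6: CDB Add1=4; stall  regs: r0:Add2,r1:2,r2:8,r3:Mul2,r4:4
  c7: CDB Mul1=36; issue MUL r3<-Mul1  regs: r0:Add2,r1:2,r2:8,r3:Mul1,r4:4
  c8: issue SUB r0<-Add1  regs: r0:Add1,r1:2,r2:8,r3:Mul1,r4:4
  c9: CDB Mul2=24  regs: r0:Add1,r1:2,r2:8,r3:Mul1,r4:4
  c10: -  regs: r0:Add1,r1:2,r2:8,r3:Mul1,r4:4
  c11: CDB Add2=18  regs: r0:Add1,r1:2,r2:8,r3:Mul1,r4:4
  c12: CDB Mul1=64  regs: r0:Add1,r1:2,r2:8,r3:64,r4:4
  c13: -  regs: r0:Add1,r1:2,r2:8,r3:64,r4:4
  c14: CDB Add1=-46  regs: r0:-46,r1:2,r2:8,r3:64,r4:4

STATUS = VALUE -46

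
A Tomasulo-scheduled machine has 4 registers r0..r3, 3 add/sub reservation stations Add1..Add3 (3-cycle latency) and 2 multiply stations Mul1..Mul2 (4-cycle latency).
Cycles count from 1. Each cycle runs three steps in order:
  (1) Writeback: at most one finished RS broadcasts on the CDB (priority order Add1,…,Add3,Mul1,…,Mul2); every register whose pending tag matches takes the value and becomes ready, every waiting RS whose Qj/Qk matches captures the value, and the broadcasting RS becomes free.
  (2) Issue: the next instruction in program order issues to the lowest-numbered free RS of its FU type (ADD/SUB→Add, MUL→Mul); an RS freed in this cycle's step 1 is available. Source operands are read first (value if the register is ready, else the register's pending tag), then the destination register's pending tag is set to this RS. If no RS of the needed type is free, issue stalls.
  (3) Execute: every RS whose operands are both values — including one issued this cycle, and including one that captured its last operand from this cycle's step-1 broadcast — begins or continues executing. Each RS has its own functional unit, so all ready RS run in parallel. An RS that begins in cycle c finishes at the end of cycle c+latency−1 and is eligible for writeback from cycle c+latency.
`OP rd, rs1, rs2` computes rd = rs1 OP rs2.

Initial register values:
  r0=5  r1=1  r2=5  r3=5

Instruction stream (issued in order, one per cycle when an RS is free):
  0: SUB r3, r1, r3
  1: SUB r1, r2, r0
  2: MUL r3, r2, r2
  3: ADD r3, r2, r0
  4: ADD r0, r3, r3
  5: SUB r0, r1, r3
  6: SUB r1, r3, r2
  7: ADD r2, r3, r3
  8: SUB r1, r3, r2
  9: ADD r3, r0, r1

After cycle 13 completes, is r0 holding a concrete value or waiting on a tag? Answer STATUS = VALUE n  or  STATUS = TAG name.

STATUS = VALUE -10

cycle 1: issue SUB r3<-Add1 // r0:5,r1:1,r2:5,r3:Add1
cycle 2: issue SUB r1<-Add2 // r0:5,r1:Add2,r2:5,r3:Add1
cycle 3: issue MUL r3<-Mul1 // r0:5,r1:Add2,r2:5,r3:Mul1
cycle 4: CDB Add1=-4; issue ADD r3<-Add1 // r0:5,r1:Add2,r2:5,r3:Add1
cycle 5: CDB Add2=0; issue ADD r0<-Add2 // r0:Add2,r1:0,r2:5,r3:Add1
cycle 6: issue SUB r0<-Add3 // r0:Add3,r1:0,r2:5,r3:Add1
cycle 7: CDB Add1=10; issue SUB r1<-Add1 // r0:Add3,r1:Add1,r2:5,r3:10
cycle 8: CDB Mul1=25; stall // r0:Add3,r1:Add1,r2:5,r3:10
cycle 9: stall // r0:Add3,r1:Add1,r2:5,r3:10
cycle 10: CDB Add1=5; issue ADD r2<-Add1 // r0:Add3,r1:5,r2:Add1,r3:10
cycle 11: CDB Add2=20; issue SUB r1<-Add2 // r0:Add3,r1:Add2,r2:Add1,r3:10
cycle 12: CDB Add3=-10; issue ADD r3<-Add3 // r0:-10,r1:Add2,r2:Add1,r3:Add3
cycle 13: CDB Add1=20 // r0:-10,r1:Add2,r2:20,r3:Add3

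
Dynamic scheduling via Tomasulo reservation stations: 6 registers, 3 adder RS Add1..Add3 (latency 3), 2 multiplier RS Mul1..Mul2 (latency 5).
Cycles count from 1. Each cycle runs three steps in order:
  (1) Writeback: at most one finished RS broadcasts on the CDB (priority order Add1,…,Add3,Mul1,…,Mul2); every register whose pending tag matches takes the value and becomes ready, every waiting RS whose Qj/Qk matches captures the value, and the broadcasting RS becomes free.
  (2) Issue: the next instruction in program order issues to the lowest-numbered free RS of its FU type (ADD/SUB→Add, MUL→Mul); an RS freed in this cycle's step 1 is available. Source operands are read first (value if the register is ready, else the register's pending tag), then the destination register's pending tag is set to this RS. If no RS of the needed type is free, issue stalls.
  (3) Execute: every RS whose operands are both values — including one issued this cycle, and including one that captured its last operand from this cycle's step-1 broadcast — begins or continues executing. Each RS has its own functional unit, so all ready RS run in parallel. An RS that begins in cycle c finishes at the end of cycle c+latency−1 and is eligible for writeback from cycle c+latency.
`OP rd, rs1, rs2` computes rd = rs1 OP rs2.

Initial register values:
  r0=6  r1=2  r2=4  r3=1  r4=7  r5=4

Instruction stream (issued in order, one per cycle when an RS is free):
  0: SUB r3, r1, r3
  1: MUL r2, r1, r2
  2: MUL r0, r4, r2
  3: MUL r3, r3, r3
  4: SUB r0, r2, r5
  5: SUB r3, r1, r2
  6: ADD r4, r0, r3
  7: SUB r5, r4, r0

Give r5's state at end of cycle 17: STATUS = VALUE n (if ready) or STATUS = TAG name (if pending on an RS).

STATUS = TAG Add1

c1: issue SUB r3<-Add1 | r0:6,r1:2,r2:4,r3:Add1,r4:7,r5:4
c2: issue MUL r2<-Mul1 | r0:6,r1:2,r2:Mul1,r3:Add1,r4:7,r5:4
c3: issue MUL r0<-Mul2 | r0:Mul2,r1:2,r2:Mul1,r3:Add1,r4:7,r5:4
c4: CDB Add1=1; stall | r0:Mul2,r1:2,r2:Mul1,r3:1,r4:7,r5:4
c5: stall | r0:Mul2,r1:2,r2:Mul1,r3:1,r4:7,r5:4
c6: stall | r0:Mul2,r1:2,r2:Mul1,r3:1,r4:7,r5:4
c7: CDB Mul1=8; issue MUL r3<-Mul1 | r0:Mul2,r1:2,r2:8,r3:Mul1,r4:7,r5:4
c8: issue SUB r0<-Add1 | r0:Add1,r1:2,r2:8,r3:Mul1,r4:7,r5:4
c9: issue SUB r3<-Add2 | r0:Add1,r1:2,r2:8,r3:Add2,r4:7,r5:4
c10: issue ADD r4<-Add3 | r0:Add1,r1:2,r2:8,r3:Add2,r4:Add3,r5:4
c11: CDB Add1=4; issue SUB r5<-Add1 | r0:4,r1:2,r2:8,r3:Add2,r4:Add3,r5:Add1
c12: CDB Add2=-6 | r0:4,r1:2,r2:8,r3:-6,r4:Add3,r5:Add1
c13: CDB Mul1=1 | r0:4,r1:2,r2:8,r3:-6,r4:Add3,r5:Add1
c14: CDB Mul2=56 | r0:4,r1:2,r2:8,r3:-6,r4:Add3,r5:Add1
c15: CDB Add3=-2 | r0:4,r1:2,r2:8,r3:-6,r4:-2,r5:Add1
c16: - | r0:4,r1:2,r2:8,r3:-6,r4:-2,r5:Add1
c17: - | r0:4,r1:2,r2:8,r3:-6,r4:-2,r5:Add1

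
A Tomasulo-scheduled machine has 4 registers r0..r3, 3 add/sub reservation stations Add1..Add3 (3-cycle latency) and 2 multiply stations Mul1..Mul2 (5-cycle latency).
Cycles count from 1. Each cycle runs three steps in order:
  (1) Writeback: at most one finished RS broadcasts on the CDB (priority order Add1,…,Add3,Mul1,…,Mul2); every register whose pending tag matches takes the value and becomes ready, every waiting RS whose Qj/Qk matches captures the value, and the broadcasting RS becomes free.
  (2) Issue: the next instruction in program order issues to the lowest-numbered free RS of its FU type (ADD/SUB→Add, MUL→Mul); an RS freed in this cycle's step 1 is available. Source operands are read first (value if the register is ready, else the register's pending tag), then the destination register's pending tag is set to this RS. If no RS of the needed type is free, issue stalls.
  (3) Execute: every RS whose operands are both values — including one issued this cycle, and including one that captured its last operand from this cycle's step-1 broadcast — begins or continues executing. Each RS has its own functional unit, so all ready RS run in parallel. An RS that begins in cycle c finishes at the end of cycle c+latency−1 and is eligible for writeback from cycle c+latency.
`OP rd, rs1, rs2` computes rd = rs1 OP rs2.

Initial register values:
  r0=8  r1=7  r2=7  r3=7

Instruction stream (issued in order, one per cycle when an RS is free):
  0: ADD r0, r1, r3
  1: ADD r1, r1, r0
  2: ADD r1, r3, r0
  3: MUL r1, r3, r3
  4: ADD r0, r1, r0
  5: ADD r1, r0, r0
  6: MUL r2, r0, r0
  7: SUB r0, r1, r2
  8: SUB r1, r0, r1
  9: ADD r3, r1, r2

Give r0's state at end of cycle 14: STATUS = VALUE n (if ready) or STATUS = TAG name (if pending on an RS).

  c1: issue ADD r0<-Add1  regs: r0:Add1,r1:7,r2:7,r3:7
  c2: issue ADD r1<-Add2  regs: r0:Add1,r1:Add2,r2:7,r3:7
  c3: issue ADD r1<-Add3  regs: r0:Add1,r1:Add3,r2:7,r3:7
  c4: CDB Add1=14; issue MUL r1<-Mul1  regs: r0:14,r1:Mul1,r2:7,r3:7
  c5: issue ADD r0<-Add1  regs: r0:Add1,r1:Mul1,r2:7,r3:7
  c6: stall  regs: r0:Add1,r1:Mul1,r2:7,r3:7
  c7: CDB Add2=21; issue ADD r1<-Add2  regs: r0:Add1,r1:Add2,r2:7,r3:7
  c8: CDB Add3=21; issue MUL r2<-Mul2  regs: r0:Add1,r1:Add2,r2:Mul2,r3:7
  c9: CDB Mul1=49; issue SUB r0<-Add3  regs: r0:Add3,r1:Add2,r2:Mul2,r3:7
  c10: stall  regs: r0:Add3,r1:Add2,r2:Mul2,r3:7
  c11: stall  regs: r0:Add3,r1:Add2,r2:Mul2,r3:7
  c12: CDB Add1=63; issue SUB r1<-Add1  regs: r0:Add3,r1:Add1,r2:Mul2,r3:7
  c13: stall  regs: r0:Add3,r1:Add1,r2:Mul2,r3:7
  c14: stall  regs: r0:Add3,r1:Add1,r2:Mul2,r3:7

STATUS = TAG Add3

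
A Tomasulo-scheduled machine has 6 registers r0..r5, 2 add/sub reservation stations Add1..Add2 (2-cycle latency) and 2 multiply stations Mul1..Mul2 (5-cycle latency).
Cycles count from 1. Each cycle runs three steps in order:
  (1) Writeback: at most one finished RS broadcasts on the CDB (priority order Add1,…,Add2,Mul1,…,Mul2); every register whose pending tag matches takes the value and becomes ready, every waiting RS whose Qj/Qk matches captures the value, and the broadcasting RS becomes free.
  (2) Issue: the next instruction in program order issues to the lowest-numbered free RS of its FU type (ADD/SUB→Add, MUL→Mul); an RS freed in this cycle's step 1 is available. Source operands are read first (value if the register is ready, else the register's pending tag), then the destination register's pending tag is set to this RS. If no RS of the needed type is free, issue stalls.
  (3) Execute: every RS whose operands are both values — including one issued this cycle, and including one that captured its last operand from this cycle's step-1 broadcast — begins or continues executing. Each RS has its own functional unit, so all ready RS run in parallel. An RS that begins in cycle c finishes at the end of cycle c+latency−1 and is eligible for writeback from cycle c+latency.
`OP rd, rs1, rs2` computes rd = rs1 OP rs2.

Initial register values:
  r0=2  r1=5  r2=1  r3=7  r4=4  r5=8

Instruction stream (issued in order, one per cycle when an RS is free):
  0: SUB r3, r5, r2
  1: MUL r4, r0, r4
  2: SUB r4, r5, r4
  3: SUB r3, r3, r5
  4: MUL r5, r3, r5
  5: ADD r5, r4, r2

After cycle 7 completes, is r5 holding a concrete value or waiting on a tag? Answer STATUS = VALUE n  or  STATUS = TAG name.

  c1: issue SUB r3<-Add1  regs: r0:2,r1:5,r2:1,r3:Add1,r4:4,r5:8
  c2: issue MUL r4<-Mul1  regs: r0:2,r1:5,r2:1,r3:Add1,r4:Mul1,r5:8
  c3: CDB Add1=7; issue SUB r4<-Add1  regs: r0:2,r1:5,r2:1,r3:7,r4:Add1,r5:8
  c4: issue SUB r3<-Add2  regs: r0:2,r1:5,r2:1,r3:Add2,r4:Add1,r5:8
  c5: issue MUL r5<-Mul2  regs: r0:2,r1:5,r2:1,r3:Add2,r4:Add1,r5:Mul2
  c6: CDB Add2=-1; issue ADD r5<-Add2  regs: r0:2,r1:5,r2:1,r3:-1,r4:Add1,r5:Add2
  c7: CDB Mul1=8  regs: r0:2,r1:5,r2:1,r3:-1,r4:Add1,r5:Add2

STATUS = TAG Add2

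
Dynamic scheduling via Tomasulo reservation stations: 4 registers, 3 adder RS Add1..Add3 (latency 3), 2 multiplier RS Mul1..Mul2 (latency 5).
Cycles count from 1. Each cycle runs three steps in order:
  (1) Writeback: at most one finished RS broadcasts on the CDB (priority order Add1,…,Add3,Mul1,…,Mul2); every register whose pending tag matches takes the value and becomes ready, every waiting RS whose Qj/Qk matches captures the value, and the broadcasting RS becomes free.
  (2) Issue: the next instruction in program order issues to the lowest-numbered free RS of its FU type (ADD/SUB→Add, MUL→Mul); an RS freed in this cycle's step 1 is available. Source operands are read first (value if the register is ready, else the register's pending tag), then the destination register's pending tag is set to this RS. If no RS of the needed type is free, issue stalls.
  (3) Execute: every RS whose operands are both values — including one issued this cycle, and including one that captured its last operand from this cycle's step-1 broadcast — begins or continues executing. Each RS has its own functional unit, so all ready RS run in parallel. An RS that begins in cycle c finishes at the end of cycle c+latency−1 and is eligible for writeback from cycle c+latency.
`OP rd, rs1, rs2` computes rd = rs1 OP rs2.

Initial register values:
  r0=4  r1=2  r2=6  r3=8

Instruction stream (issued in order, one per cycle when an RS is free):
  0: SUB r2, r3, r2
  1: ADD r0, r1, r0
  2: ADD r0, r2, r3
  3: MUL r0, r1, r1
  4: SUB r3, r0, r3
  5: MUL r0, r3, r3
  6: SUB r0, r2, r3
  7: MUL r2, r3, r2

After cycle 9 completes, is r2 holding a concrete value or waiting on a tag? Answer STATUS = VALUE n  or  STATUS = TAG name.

cycle 1: issue SUB r2<-Add1 // r0:4,r1:2,r2:Add1,r3:8
cycle 2: issue ADD r0<-Add2 // r0:Add2,r1:2,r2:Add1,r3:8
cycle 3: issue ADD r0<-Add3 // r0:Add3,r1:2,r2:Add1,r3:8
cycle 4: CDB Add1=2; issue MUL r0<-Mul1 // r0:Mul1,r1:2,r2:2,r3:8
cycle 5: CDB Add2=6; issue SUB r3<-Add1 // r0:Mul1,r1:2,r2:2,r3:Add1
cycle 6: issue MUL r0<-Mul2 // r0:Mul2,r1:2,r2:2,r3:Add1
cycle 7: CDB Add3=10; issue SUB r0<-Add2 // r0:Add2,r1:2,r2:2,r3:Add1
cycle 8: stall // r0:Add2,r1:2,r2:2,r3:Add1
cycle 9: CDB Mul1=4; issue MUL r2<-Mul1 // r0:Add2,r1:2,r2:Mul1,r3:Add1

STATUS = TAG Mul1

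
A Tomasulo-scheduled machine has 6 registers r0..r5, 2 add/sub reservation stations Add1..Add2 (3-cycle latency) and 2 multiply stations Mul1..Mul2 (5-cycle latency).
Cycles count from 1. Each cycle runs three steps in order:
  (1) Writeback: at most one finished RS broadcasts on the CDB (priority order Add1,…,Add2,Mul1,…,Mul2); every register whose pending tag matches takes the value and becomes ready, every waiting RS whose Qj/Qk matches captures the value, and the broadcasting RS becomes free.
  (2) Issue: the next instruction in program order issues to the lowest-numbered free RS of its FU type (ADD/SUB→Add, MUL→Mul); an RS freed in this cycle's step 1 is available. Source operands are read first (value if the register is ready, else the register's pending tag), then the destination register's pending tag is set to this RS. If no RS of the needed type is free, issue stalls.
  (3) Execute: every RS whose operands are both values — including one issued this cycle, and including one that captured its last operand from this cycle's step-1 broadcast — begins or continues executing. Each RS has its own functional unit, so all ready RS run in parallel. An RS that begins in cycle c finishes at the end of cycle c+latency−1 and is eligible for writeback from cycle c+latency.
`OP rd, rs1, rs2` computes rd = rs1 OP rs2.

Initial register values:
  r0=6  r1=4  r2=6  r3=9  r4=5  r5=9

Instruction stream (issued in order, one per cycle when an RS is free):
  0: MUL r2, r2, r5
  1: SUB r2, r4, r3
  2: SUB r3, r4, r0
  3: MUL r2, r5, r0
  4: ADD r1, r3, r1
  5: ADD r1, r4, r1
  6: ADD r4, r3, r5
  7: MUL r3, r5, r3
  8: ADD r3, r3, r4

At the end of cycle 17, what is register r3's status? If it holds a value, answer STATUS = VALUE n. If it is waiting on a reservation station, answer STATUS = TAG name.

cycle 1: issue MUL r2<-Mul1 // r0:6,r1:4,r2:Mul1,r3:9,r4:5,r5:9
cycle 2: issue SUB r2<-Add1 // r0:6,r1:4,r2:Add1,r3:9,r4:5,r5:9
cycle 3: issue SUB r3<-Add2 // r0:6,r1:4,r2:Add1,r3:Add2,r4:5,r5:9
cycle 4: issue MUL r2<-Mul2 // r0:6,r1:4,r2:Mul2,r3:Add2,r4:5,r5:9
cycle 5: CDB Add1=-4; issue ADD r1<-Add1 // r0:6,r1:Add1,r2:Mul2,r3:Add2,r4:5,r5:9
cycle 6: CDB Add2=-1; issue ADD r1<-Add2 // r0:6,r1:Add2,r2:Mul2,r3:-1,r4:5,r5:9
cycle 7: CDB Mul1=54; stall // r0:6,r1:Add2,r2:Mul2,r3:-1,r4:5,r5:9
cycle 8: stall // r0:6,r1:Add2,r2:Mul2,r3:-1,r4:5,r5:9
cycle 9: CDB Add1=3; issue ADD r4<-Add1 // r0:6,r1:Add2,r2:Mul2,r3:-1,r4:Add1,r5:9
cycle 10: CDB Mul2=54; issue MUL r3<-Mul1 // r0:6,r1:Add2,r2:54,r3:Mul1,r4:Add1,r5:9
cycle 11: stall // r0:6,r1:Add2,r2:54,r3:Mul1,r4:Add1,r5:9
cycle 12: CDB Add1=8; issue ADD r3<-Add1 // r0:6,r1:Add2,r2:54,r3:Add1,r4:8,r5:9
cycle 13: CDB Add2=8 // r0:6,r1:8,r2:54,r3:Add1,r4:8,r5:9
cycle 14: - // r0:6,r1:8,r2:54,r3:Add1,r4:8,r5:9
cycle 15: CDB Mul1=-9 // r0:6,r1:8,r2:54,r3:Add1,r4:8,r5:9
cycle 16: - // r0:6,r1:8,r2:54,r3:Add1,r4:8,r5:9
cycle 17: - // r0:6,r1:8,r2:54,r3:Add1,r4:8,r5:9

STATUS = TAG Add1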